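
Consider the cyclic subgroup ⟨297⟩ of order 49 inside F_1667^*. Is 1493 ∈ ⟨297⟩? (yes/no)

1493 ∈ ⟨297⟩ iff 1493^49 ≡ 1 (mod 1667), since |⟨297⟩| = 49.
1493^49 mod 1667 = 1666.
Since 1666 ≠ 1, 1493 does not lie in the subgroup.

no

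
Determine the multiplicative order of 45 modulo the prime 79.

39

The order of 45 must divide p − 1 = 78 = 2 · 3 · 13.
Divisors: 1, 2, 3, 6, 13, 26, 39, 78.
Check each in increasing order: 45^1 ≡ 45;  45^2 ≡ 50;  45^3 ≡ 38;  45^6 ≡ 22;  45^13 ≡ 55;  45^26 ≡ 23;  45^39 ≡ 1.
Smallest exponent giving 1 is 39.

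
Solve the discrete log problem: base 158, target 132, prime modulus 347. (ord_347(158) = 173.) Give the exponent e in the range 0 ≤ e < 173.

57

Baby-step giant-step with m = ceil(sqrt(173)) = 14.
Baby table (158^j mod 347 for j=0..13):
  0:1  1:158  2:327  3:310  4:53  5:46  6:328  7:121
  8:33  9:9  10:34  11:167  12:14  13:130
Giant step factor: 158^(-14) ≡ 202 (mod 347).
Scan 132·202^i mod 347 for i = 0, 1, …:
  i=0: 132   i=1: 292   i=2: 341   i=3: 176
  i=4: 158
Match at i=4, j=1: e = 4·14 + 1 = 57.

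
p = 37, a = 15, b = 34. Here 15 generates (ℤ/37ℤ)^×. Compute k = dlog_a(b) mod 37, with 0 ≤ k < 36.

Successive powers of 15 modulo 37:
  15^0=1  15^1=15  15^2=3  15^3=8  15^4=9  15^5=24
  15^6=27  15^7=35  15^8=7  15^9=31  15^10=21  15^11=19
  15^12=26  15^13=20  15^14=4  15^15=23  15^16=12  15^17=32
  15^18=36  15^19=22  15^20=34
So 15^20 ≡ 34 (mod 37), giving k = 20.

20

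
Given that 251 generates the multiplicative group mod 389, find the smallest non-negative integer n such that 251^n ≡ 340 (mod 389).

Baby-step giant-step with m = ceil(sqrt(388)) = 20.
Baby table (251^j mod 389 for j=0..19):
  0:1  1:251  2:372  3:12  4:289  5:185  6:144  7:356
  8:275  9:172  10:382  11:188  12:119  13:305  14:311  15:261
  16:159  17:231  18:20  19:352
Giant step factor: 251^(-20) ≡ 262 (mod 389).
Scan 340·262^i mod 389 for i = 0, 1, …:
  i=0: 340   i=1: 388   i=2: 127   i=3: 209
  i=4: 298   i=5: 276   i=6: 347   i=7: 277
  i=8: 220   i=9: 68   i=10: 311
Match at i=10, j=14: n = 10·20 + 14 = 214.

214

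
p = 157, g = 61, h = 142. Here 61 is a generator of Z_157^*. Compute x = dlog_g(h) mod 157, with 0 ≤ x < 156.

101

Baby-step giant-step with m = ceil(sqrt(156)) = 13.
Baby table (61^j mod 157 for j=0..12):
  0:1  1:61  2:110  3:116  4:11  5:43  6:111  7:20
  8:121  9:2  10:122  11:63  12:75
Giant step factor: 61^(-13) ≡ 50 (mod 157).
Scan 142·50^i mod 157 for i = 0, 1, …:
  i=0: 142   i=1: 35   i=2: 23   i=3: 51
  i=4: 38   i=5: 16   i=6: 15   i=7: 122
Match at i=7, j=10: x = 7·13 + 10 = 101.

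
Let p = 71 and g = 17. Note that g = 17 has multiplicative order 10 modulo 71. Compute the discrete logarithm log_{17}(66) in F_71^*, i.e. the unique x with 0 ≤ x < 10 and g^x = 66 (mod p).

7

Successive powers of 17 modulo 71:
  17^0=1  17^1=17  17^2=5  17^3=14  17^4=25  17^5=70
  17^6=54  17^7=66
So 17^7 ≡ 66 (mod 71), giving x = 7.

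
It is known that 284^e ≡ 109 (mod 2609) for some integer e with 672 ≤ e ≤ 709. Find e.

700

Compute 284^672 mod 2609 = 1704, then multiply by 284 repeatedly:
  284^672=1704  284^673=1271  284^674=922  284^675=948  284^676=505
  284^677=2534  284^678=2181  284^679=1071  284^680=1520  284^681=1195
  284^682=210  284^683=2242  284^684=132  284^685=962  284^686=1872
  284^687=2021  284^688=2593  284^689=674  284^690=959  284^691=1020
  284^692=81  284^693=2132  284^694=200  284^695=2011  284^696=2362
  284^697=295  284^698=292  284^699=2049  284^700=109
Found 109 at exponent 700.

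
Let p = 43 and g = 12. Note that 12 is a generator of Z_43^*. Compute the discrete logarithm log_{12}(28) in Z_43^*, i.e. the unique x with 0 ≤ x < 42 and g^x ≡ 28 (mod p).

23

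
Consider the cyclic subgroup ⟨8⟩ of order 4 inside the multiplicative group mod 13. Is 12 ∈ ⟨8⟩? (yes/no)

⟨8⟩ has order 4; its elements mod 13 are {1, 5, 8, 12}.
12 is in this set.

yes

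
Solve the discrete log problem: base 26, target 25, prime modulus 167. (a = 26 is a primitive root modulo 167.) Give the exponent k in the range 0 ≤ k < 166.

Baby-step giant-step with m = ceil(sqrt(166)) = 13.
Baby table (26^j mod 167 for j=0..12):
  0:1  1:26  2:8  3:41  4:64  5:161  6:11  7:119
  8:88  9:117  10:36  11:101  12:121
Giant step factor: 26^(-13) ≡ 68 (mod 167).
Scan 25·68^i mod 167 for i = 0, 1, …:
  i=0: 25   i=1: 30   i=2: 36
Match at i=2, j=10: k = 2·13 + 10 = 36.

36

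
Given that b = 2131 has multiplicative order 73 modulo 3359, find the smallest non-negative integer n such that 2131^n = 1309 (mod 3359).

18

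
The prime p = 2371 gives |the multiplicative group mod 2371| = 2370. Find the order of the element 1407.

395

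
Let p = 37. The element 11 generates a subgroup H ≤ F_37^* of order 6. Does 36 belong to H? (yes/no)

yes

36 ∈ ⟨11⟩ iff 36^6 ≡ 1 (mod 37), since |⟨11⟩| = 6.
36^6 mod 37 = 1.
Since 1 = 1, 36 lies in the subgroup.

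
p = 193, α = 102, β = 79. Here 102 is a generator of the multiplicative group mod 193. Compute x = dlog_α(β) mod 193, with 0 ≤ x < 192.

Baby-step giant-step with m = ceil(sqrt(192)) = 14.
Baby table (102^j mod 193 for j=0..13):
  0:1  1:102  2:175  3:94  4:131  5:45  6:151  7:155
  8:177  9:105  10:95  11:40  12:27  13:52
Giant step factor: 102^(-14) ≡ 110 (mod 193).
Scan 79·110^i mod 193 for i = 0, 1, …:
  i=0: 79   i=1: 5   i=2: 164   i=3: 91
  i=4: 167   i=5: 35   i=6: 183   i=7: 58
  i=8: 11   i=9: 52
Match at i=9, j=13: x = 9·14 + 13 = 139.

139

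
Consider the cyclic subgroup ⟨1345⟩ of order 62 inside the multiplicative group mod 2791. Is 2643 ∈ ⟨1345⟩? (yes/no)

no

2643 ∈ ⟨1345⟩ iff 2643^62 ≡ 1 (mod 2791), since |⟨1345⟩| = 62.
2643^62 mod 2791 = 1575.
Since 1575 ≠ 1, 2643 does not lie in the subgroup.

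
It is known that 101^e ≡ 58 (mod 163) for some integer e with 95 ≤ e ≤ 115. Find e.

Compute 101^95 mod 163 = 70, then multiply by 101 repeatedly:
  101^95=70  101^96=61  101^97=130  101^98=90  101^99=125
  101^100=74  101^101=139  101^102=21  101^103=2  101^104=39
  101^105=27  101^106=119  101^107=120  101^108=58
Found 58 at exponent 108.

108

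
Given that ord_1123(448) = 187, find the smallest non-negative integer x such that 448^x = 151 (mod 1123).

3

Successive powers of 448 modulo 1123:
  448^0=1  448^1=448  448^2=810  448^3=151
So 448^3 ≡ 151 (mod 1123), giving x = 3.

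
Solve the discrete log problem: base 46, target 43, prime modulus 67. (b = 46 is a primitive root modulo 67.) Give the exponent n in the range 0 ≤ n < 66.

Baby-step giant-step with m = ceil(sqrt(66)) = 9.
Baby table (46^j mod 67 for j=0..8):
  0:1  1:46  2:39  3:52  4:47  5:18  6:24  7:32
  8:65
Giant step factor: 46^(-9) ≡ 8 (mod 67).
Scan 43·8^i mod 67 for i = 0, 1, …:
  i=0: 43   i=1: 9   i=2: 5   i=3: 40
  i=4: 52
Match at i=4, j=3: n = 4·9 + 3 = 39.

39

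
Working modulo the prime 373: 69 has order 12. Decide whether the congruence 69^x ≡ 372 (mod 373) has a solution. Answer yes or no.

⟨69⟩ has order 12; its elements mod 373 are {1, 69, 88, 89, 104, 173, 200, 269, 284, 285, 304, 372}.
372 is in this set.

yes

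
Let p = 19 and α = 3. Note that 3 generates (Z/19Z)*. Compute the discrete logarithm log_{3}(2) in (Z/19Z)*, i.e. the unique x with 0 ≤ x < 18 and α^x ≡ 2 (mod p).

7

Successive powers of 3 modulo 19:
  3^0=1  3^1=3  3^2=9  3^3=8  3^4=5  3^5=15
  3^6=7  3^7=2
So 3^7 ≡ 2 (mod 19), giving x = 7.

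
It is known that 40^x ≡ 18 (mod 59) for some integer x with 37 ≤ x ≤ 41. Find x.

Compute 40^37 mod 59 = 18, then multiply by 40 repeatedly:
  40^37=18
Found 18 at exponent 37.

37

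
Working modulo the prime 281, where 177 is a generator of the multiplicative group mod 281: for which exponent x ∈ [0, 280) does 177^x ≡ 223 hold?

36

Baby-step giant-step with m = ceil(sqrt(280)) = 17.
Baby table (177^j mod 281 for j=0..16):
  0:1  1:177  2:138  3:260  4:217  5:193  6:160  7:220
  8:162  9:12  10:157  11:251  12:29  13:75  14:68  15:234
  16:111
Giant step factor: 177^(-17) ≡ 171 (mod 281).
Scan 223·171^i mod 281 for i = 0, 1, …:
  i=0: 223   i=1: 198   i=2: 138
Match at i=2, j=2: x = 2·17 + 2 = 36.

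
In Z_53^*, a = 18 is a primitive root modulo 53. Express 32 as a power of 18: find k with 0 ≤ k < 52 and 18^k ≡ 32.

15

Baby-step giant-step with m = ceil(sqrt(52)) = 8.
Baby table (18^j mod 53 for j=0..7):
  0:1  1:18  2:6  3:2  4:36  5:12  6:4  7:19
Giant step factor: 18^(-8) ≡ 42 (mod 53).
Scan 32·42^i mod 53 for i = 0, 1, …:
  i=0: 32   i=1: 19
Match at i=1, j=7: k = 1·8 + 7 = 15.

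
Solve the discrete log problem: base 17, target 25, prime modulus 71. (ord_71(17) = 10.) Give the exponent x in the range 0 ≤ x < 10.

4

Successive powers of 17 modulo 71:
  17^0=1  17^1=17  17^2=5  17^3=14  17^4=25
So 17^4 ≡ 25 (mod 71), giving x = 4.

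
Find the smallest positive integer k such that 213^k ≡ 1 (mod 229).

38

The order of 213 must divide p − 1 = 228 = 2^2 · 3 · 19.
Divisors: 1, 2, 3, 4, 6, 12, 19, 38, 57, 76, 114, 228.
Check each in increasing order: 213^1 ≡ 213;  213^2 ≡ 27;  213^3 ≡ 26;  213^4 ≡ 42;  213^6 ≡ 218;  213^12 ≡ 121;  213^19 ≡ 228;  213^38 ≡ 1.
Smallest exponent giving 1 is 38.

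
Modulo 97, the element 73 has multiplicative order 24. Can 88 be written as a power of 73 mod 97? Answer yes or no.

⟨73⟩ has order 24; its elements mod 97 are {1, 4, 6, 9, 16, 22, 24, 33, 35, 36, 43, 47, 50, 54, 61, 62, 64, 73, 75, 81, 88, 91, 93, 96}.
88 is in this set.

yes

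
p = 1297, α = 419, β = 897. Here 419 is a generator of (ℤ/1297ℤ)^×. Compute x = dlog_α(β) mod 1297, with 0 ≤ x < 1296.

1198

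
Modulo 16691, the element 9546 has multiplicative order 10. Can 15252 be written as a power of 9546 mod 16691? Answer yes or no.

yes

⟨9546⟩ has order 10; its elements mod 16691 are {1, 1037, 1439, 6744, 7145, 9546, 9947, 15252, 15654, 16690}.
15252 is in this set.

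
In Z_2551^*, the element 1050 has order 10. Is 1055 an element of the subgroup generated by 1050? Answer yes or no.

⟨1050⟩ has order 10; its elements mod 2551 are {1, 362, 468, 943, 1050, 1501, 1608, 2083, 2189, 2550}.
1055 is not in this set.

no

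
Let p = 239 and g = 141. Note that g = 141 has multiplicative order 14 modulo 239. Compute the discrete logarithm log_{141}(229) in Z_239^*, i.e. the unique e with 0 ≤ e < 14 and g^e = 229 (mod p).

Successive powers of 141 modulo 239:
  141^0=1  141^1=141  141^2=44  141^3=229
So 141^3 ≡ 229 (mod 239), giving e = 3.

3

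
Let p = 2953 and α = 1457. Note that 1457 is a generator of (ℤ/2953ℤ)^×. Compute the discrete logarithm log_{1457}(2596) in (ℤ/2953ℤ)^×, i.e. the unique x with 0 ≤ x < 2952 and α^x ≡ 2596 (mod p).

2848

Baby-step giant-step with m = ceil(sqrt(2952)) = 55.
Baby table (1457^j mod 2953 for j=0..54):
  0:1  1:1457  2:2595  3:1075  4:1185  5:1993  6:1002  7:1132
  8:1550  9:2258  10:264  11:758  12:2937  13:312  14:2775  15:518
  16:1711  17:595  18:1686  19:2559  20:1777  21:2261  22:1682  23:2637
  24:256  25:914  26:2848  27:571  28:2154  29:2292  30:2554  31:398
  32:1098  33:2213  34:2618  35:2103  36:1810  37:141  38:1680  39:2676
  40:972  41:1717  42:478  43:2491  44:150  45:28  46:2407  47:1788
  48:570  49:697  50:2650  51:1479  52:2166  53:2058  54:1211
Giant step factor: 1457^(-55) ≡ 2176 (mod 2953).
Scan 2596·2176^i mod 2953 for i = 0, 1, …:
  i=0: 2596   i=1: 2760   i=2: 2311   i=3: 2730
  i=4: 1997   i=5: 1609   i=6: 1879   i=7: 1752
  i=8: 29   i=9: 1091     …   i=50: 1517
  i=51: 2491
Match at i=51, j=43: x = 51·55 + 43 = 2848.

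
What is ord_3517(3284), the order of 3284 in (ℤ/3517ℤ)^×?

The order of 3284 must divide p − 1 = 3516 = 2^2 · 3 · 293.
Divisors: 1, 2, 3, 4, 6, 12, 293, 586, 879, 1172, 1758, 3516.
Check each in increasing order: 3284^1 ≡ 3284;  3284^2 ≡ 1534;  3284^3 ≡ 1312;  3284^4 ≡ 283;  3284^6 ≡ 1531;  3284^12 ≡ 1639;  3284^293 ≡ 384;  3284^586 ≡ 3259;  3284^879 ≡ 2921;  3284^1172 ≡ 3258;  3284^1758 ≡ 3516;  3284^3516 ≡ 1.
Smallest exponent giving 1 is 3516.

3516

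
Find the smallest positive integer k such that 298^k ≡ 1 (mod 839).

838

The order of 298 must divide p − 1 = 838 = 2 · 419.
Divisors: 1, 2, 419, 838.
Check each in increasing order: 298^1 ≡ 298;  298^2 ≡ 709;  298^419 ≡ 838;  298^838 ≡ 1.
Smallest exponent giving 1 is 838.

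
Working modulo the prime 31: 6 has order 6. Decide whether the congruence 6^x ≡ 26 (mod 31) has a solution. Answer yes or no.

yes

26 ∈ ⟨6⟩ iff 26^6 ≡ 1 (mod 31), since |⟨6⟩| = 6.
26^6 mod 31 = 1.
Since 1 = 1, 26 lies in the subgroup.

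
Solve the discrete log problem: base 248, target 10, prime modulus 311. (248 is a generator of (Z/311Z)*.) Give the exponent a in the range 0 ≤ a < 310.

176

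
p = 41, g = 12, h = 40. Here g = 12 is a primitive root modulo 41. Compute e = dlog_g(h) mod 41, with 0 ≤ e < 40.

20

Successive powers of 12 modulo 41:
  12^0=1  12^1=12  12^2=21  12^3=6  12^4=31  12^5=3
  12^6=36  12^7=22  12^8=18  12^9=11  12^10=9  12^11=26
  12^12=25  12^13=13  12^14=33  12^15=27  12^16=37  12^17=34
  12^18=39  12^19=17  12^20=40
So 12^20 ≡ 40 (mod 41), giving e = 20.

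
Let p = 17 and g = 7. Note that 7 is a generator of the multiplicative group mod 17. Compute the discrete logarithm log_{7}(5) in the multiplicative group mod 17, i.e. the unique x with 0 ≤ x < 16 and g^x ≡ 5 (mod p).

Successive powers of 7 modulo 17:
  7^0=1  7^1=7  7^2=15  7^3=3  7^4=4  7^5=11
  7^6=9  7^7=12  7^8=16  7^9=10  7^10=2  7^11=14
  7^12=13  7^13=6  7^14=8  7^15=5
So 7^15 ≡ 5 (mod 17), giving x = 15.

15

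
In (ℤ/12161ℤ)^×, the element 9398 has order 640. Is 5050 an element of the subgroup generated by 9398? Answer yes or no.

no

5050 ∈ ⟨9398⟩ iff 5050^640 ≡ 1 (mod 12161), since |⟨9398⟩| = 640.
5050^640 mod 12161 = 5946.
Since 5946 ≠ 1, 5050 does not lie in the subgroup.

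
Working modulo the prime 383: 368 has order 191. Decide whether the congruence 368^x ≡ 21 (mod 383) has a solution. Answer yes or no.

yes

21 ∈ ⟨368⟩ iff 21^191 ≡ 1 (mod 383), since |⟨368⟩| = 191.
21^191 mod 383 = 1.
Since 1 = 1, 21 lies in the subgroup.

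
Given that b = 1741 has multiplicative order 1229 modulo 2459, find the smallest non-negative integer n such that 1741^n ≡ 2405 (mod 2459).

329

Baby-step giant-step with m = ceil(sqrt(1229)) = 36.
Baby table (1741^j mod 2459 for j=0..35):
  0:1  1:1741  2:1593  3:2120  4:2420  5:953  6:1807  7:926
  8:1521  9:2177  10:838  11:771  12:2156  13:1162  14:1744  15:1898
  16:1981  17:1403  18:836  19:2207  20:1429  21:1840  22:1822  23:2451
  24:826  25:2010  26:253  27:312  28:2212  29:298  30:2428  31:127
  32:2256  33:673  34:1209  35:2424
Giant step factor: 1741^(-36) ≡ 551 (mod 2459).
Scan 2405·551^i mod 2459 for i = 0, 1, …:
  i=0: 2405   i=1: 2213   i=2: 2158   i=3: 1361
  i=4: 2375   i=5: 437   i=6: 2264   i=7: 751
  i=8: 689   i=9: 953
Match at i=9, j=5: n = 9·36 + 5 = 329.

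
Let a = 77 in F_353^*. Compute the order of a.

352

The order of 77 must divide p − 1 = 352 = 2^5 · 11.
Divisors: 1, 2, 4, 8, 11, 16, 22, 32, 44, 88, 176, 352.
Check each in increasing order: 77^1 ≡ 77;  77^2 ≡ 281;  77^4 ≡ 242;  77^8 ≡ 319;  77^11 ≡ 347;  77^16 ≡ 97;  77^22 ≡ 36;  77^32 ≡ 231;  77^44 ≡ 237;  77^88 ≡ 42;  77^176 ≡ 352;  77^352 ≡ 1.
Smallest exponent giving 1 is 352.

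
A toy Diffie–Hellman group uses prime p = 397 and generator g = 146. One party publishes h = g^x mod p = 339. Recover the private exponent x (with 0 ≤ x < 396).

271

Baby-step giant-step with m = ceil(sqrt(396)) = 20.
Baby table (146^j mod 397 for j=0..19):
  0:1  1:146  2:275  3:53  4:195  5:283  6:30  7:13
  8:310  9:2  10:292  11:153  12:106  13:390  14:169  15:60
  16:26  17:223  18:4  19:187
Giant step factor: 146^(-20) ≡ 349 (mod 397).
Scan 339·349^i mod 397 for i = 0, 1, …:
  i=0: 339   i=1: 5   i=2: 157   i=3: 7
  i=4: 61   i=5: 248   i=6: 6   i=7: 109
  i=8: 326   i=9: 232   i=10: 377   i=11: 166
  i=12: 369   i=13: 153
Match at i=13, j=11: x = 13·20 + 11 = 271.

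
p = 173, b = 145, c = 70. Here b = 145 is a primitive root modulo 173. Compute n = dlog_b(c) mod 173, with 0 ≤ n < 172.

Baby-step giant-step with m = ceil(sqrt(172)) = 14.
Baby table (145^j mod 173 for j=0..13):
  0:1  1:145  2:92  3:19  4:160  5:18  6:15  7:99
  8:169  9:112  10:151  11:97  12:52  13:101
Giant step factor: 145^(-14) ≡ 49 (mod 173).
Scan 70·49^i mod 173 for i = 0, 1, …:
  i=0: 70   i=1: 143   i=2: 87   i=3: 111
  i=4: 76   i=5: 91   i=6: 134   i=7: 165
  i=8: 127   i=9: 168   i=10: 101
Match at i=10, j=13: n = 10·14 + 13 = 153.

153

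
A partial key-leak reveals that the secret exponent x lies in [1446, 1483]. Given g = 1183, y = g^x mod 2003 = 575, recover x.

1459

Compute 1183^1446 mod 2003 = 964, then multiply by 1183 repeatedly:
  1183^1446=964  1183^1447=705  1183^1448=767  1183^1449=2  1183^1450=363
  1183^1451=787  1183^1452=1629  1183^1453=221  1183^1454=1053  1183^1455=1836
  1183^1456=736  1183^1457=1386  1183^1458=1184  1183^1459=575
Found 575 at exponent 1459.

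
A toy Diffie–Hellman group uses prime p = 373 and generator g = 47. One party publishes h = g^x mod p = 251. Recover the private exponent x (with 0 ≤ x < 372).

Baby-step giant-step with m = ceil(sqrt(372)) = 20.
Baby table (47^j mod 373 for j=0..19):
  0:1  1:47  2:344  3:129  4:95  5:362  6:229  7:319
  8:73  9:74  10:121  11:92  12:221  13:316  14:305  15:161
  16:107  17:180  18:254  19:2
Giant step factor: 47^(-20) ≡ 250 (mod 373).
Scan 251·250^i mod 373 for i = 0, 1, …:
  i=0: 251   i=1: 86   i=2: 239   i=3: 70
  i=4: 342   i=5: 83   i=6: 235   i=7: 189
  i=8: 252   i=9: 336     …   i=16: 360
  i=17: 107
Match at i=17, j=16: x = 17·20 + 16 = 356.

356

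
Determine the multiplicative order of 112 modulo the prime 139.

23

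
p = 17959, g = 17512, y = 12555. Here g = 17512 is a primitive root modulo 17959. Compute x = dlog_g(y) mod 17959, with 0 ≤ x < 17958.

8609

Baby-step giant-step with m = ceil(sqrt(17958)) = 135.
Baby table (17512^j mod 17959 for j=0..134):
  0:1  1:17512  2:2260  3:13443  4:7244  5:12511  6:10791  7:7394
  8:17297  9:8570  10:12436  11:8398  12:17484  13:14776  14:4040  15:7979
  16:7228  17:1704  18:10549  19:7814  20:9147  21:5943  22:1411  23:15807
  24:10117  25:3369  26:2613  27:17283  28:14828  29:16714  30:17745  31:5863
  32:1253  33:14597  34:12217  35:16496  36:7437  37:16035  38:15955  39:15797
  40:14587  41:16687  42:11855  43:16679  44:15431  45:16558  46:15641  47:12483
  48:5348  49:15950  50:73  51:3287  52:3349  53:11553  54:8001  55:15353
  56:15506  57:992  58:5551  59:15004  60:9878  61:2448  62:1243  63:1108
  64:7576  65:7779  66:6833  67:16638  68:15799  69:13693  70:3248  71:2823
  72:13208  73:4535  74:2222  75:12470  76:11159  77:4529  78:4904  79:16869
  80:2337  81:14942  82:1674  83:6000  84:11850  85:955  86:4131  87:3220
  88:15339  89:3805  90:5270  91:14898  92:3383  93:14314  94:13005  95:5481
  96:10376  97:13309  98:13265  99:14974  100:5329  101:6484  102:11010  103:17255
  104:9385  105:7311  106:521  107:580  108:10125  109:17752  110:2734  111:17073
  112:944  113:9048  114:14278  115:11138  116:13916  117:11321  118:3951  119:11844
  120:3637  121:8530  122:12357  123:7793  124:575  125:12360  126:6452  127:7355
  128:16771  129:10225  130:8970  131:13226  132:14448  133:6984  134:3018
Giant step factor: 17512^(-135) ≡ 10982 (mod 17959).
Scan 12555·10982^i mod 17959 for i = 0, 1, …:
  i=0: 12555   i=1: 7767   i=2: 9903   i=3: 13001
  i=4: 2932   i=5: 16696   i=6: 12041   i=7: 2145
  i=8: 12141   i=9: 4846     …   i=62: 10946
  i=63: 9385
Match at i=63, j=104: x = 63·135 + 104 = 8609.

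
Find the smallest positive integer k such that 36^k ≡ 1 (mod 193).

48

The order of 36 must divide p − 1 = 192 = 2^6 · 3.
Divisors: 1, 2, 3, 4, 6, 8, 12, 16, 24, 32, 48, 64, 96, 192.
Check each in increasing order: 36^1 ≡ 36;  36^2 ≡ 138;  36^3 ≡ 143;  36^4 ≡ 130;  36^6 ≡ 184;  36^8 ≡ 109;  36^12 ≡ 81;  36^16 ≡ 108;  36^24 ≡ 192;  36^32 ≡ 84;  36^48 ≡ 1.
Smallest exponent giving 1 is 48.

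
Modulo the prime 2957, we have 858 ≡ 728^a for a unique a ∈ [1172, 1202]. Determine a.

1193

Compute 728^1172 mod 2957 = 735, then multiply by 728 repeatedly:
  728^1172=735  728^1173=2820  728^1174=802  728^1175=1327  728^1176=2074
  728^1177=1802  728^1178=1905  728^1179=7  728^1180=2139  728^1181=1810
  728^1182=1815  728^1183=2498  728^1184=2946  728^1185=863  728^1186=1380
  728^1187=2217  728^1188=2411  728^1189=1707  728^1190=756  728^1191=366
  728^1192=318  728^1193=858
Found 858 at exponent 1193.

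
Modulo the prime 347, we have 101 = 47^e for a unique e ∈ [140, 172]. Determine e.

159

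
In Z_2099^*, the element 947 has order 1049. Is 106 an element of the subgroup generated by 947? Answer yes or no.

106 ∈ ⟨947⟩ iff 106^1049 ≡ 1 (mod 2099), since |⟨947⟩| = 1049.
106^1049 mod 2099 = 1.
Since 1 = 1, 106 lies in the subgroup.

yes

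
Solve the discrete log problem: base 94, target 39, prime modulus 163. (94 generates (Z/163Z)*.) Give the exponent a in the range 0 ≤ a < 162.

Successive powers of 94 modulo 163:
  94^0=1  94^1=94  94^2=34  94^3=99  94^4=15  94^5=106
  94^6=21  94^7=18  94^8=62  94^9=123  94^10=152  94^11=107
  94^12=115  94^13=52  94^14=161  94^15=138  94^16=95  94^17=128
  94^18=133  94^19=114  94^20=121  94^21=127  94^22=39
So 94^22 ≡ 39 (mod 163), giving a = 22.

22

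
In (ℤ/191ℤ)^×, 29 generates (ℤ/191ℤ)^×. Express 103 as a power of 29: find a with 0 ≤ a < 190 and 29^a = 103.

44

Baby-step giant-step with m = ceil(sqrt(190)) = 14.
Baby table (29^j mod 191 for j=0..13):
  0:1  1:29  2:77  3:132  4:8  5:41  6:43  7:101
  8:64  9:137  10:153  11:44  12:130  13:141
Giant step factor: 29^(-14) ≡ 120 (mod 191).
Scan 103·120^i mod 191 for i = 0, 1, …:
  i=0: 103   i=1: 136   i=2: 85   i=3: 77
Match at i=3, j=2: a = 3·14 + 2 = 44.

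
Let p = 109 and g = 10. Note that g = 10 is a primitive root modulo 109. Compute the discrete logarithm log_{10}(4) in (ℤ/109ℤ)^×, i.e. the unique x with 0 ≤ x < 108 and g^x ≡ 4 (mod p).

Baby-step giant-step with m = ceil(sqrt(108)) = 11.
Baby table (10^j mod 109 for j=0..10):
  0:1  1:10  2:100  3:19  4:81  5:47  6:34  7:13
  8:21  9:101  10:29
Giant step factor: 10^(-11) ≡ 53 (mod 109).
Scan 4·53^i mod 109 for i = 0, 1, …:
  i=0: 4   i=1: 103   i=2: 9   i=3: 41
  i=4: 102   i=5: 65   i=6: 66   i=7: 10
Match at i=7, j=1: x = 7·11 + 1 = 78.

78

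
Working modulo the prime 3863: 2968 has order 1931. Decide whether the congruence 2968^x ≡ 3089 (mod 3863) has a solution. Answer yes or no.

yes

3089 ∈ ⟨2968⟩ iff 3089^1931 ≡ 1 (mod 3863), since |⟨2968⟩| = 1931.
3089^1931 mod 3863 = 1.
Since 1 = 1, 3089 lies in the subgroup.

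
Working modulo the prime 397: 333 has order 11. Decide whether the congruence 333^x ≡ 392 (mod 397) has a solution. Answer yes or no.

no

392 ∈ ⟨333⟩ iff 392^11 ≡ 1 (mod 397), since |⟨333⟩| = 11.
392^11 mod 397 = 96.
Since 96 ≠ 1, 392 does not lie in the subgroup.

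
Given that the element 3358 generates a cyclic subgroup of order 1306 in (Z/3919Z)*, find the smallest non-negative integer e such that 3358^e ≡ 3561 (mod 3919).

449

Baby-step giant-step with m = ceil(sqrt(1306)) = 37.
Baby table (3358^j mod 3919 for j=0..36):
  0:1  1:3358  2:1201  3:307  4:209  5:321  6:193  7:1459
  8:572  9:466  10:1147  11:3168  12:1978  13:3338  14:664  15:3720
  16:1907  17:60  18:1611  19:1518  20:2744  21:783  22:3584  23:3742
  24:1322  25:2968  26:527  27:2197  28:1968  29:1110  30:411  31:650
  32:3736  33:769  34:3600  35:2604  36:943
Giant step factor: 3358^(-37) ≡ 2706 (mod 3919).
Scan 3561·2706^i mod 3919 for i = 0, 1, …:
  i=0: 3561   i=1: 3164   i=2: 2688   i=3: 64
  i=4: 748   i=5: 1884   i=6: 3404   i=7: 1574
  i=8: 3210   i=9: 1756   i=10: 1908   i=11: 1725
  i=12: 321
Match at i=12, j=5: e = 12·37 + 5 = 449.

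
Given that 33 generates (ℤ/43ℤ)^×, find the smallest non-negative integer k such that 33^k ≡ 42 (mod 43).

21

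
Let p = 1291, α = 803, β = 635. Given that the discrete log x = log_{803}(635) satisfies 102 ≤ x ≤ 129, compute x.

119

Compute 803^102 mod 1291 = 1118, then multiply by 803 repeatedly:
  803^102=1118  803^103=509  803^104=771  803^105=724  803^106=422
  803^107=624  803^108=164  803^109=10  803^110=284  803^111=836
  803^112=1279  803^113=692  803^114=546  803^115=789  803^116=977
  803^117=894  803^118=86  803^119=635
Found 635 at exponent 119.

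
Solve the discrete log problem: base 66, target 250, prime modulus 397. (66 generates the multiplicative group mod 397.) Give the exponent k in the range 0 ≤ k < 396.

210

Baby-step giant-step with m = ceil(sqrt(396)) = 20.
Baby table (66^j mod 397 for j=0..19):
  0:1  1:66  2:386  3:68  4:121  5:46  6:257  7:288
  8:349  9:8  10:131  11:309  12:147  13:174  14:368  15:71
  16:319  17:13  18:64  19:254
Giant step factor: 66^(-20) ≡ 75 (mod 397).
Scan 250·75^i mod 397 for i = 0, 1, …:
  i=0: 250   i=1: 91   i=2: 76   i=3: 142
  i=4: 328   i=5: 383   i=6: 141   i=7: 253
  i=8: 316   i=9: 277   i=10: 131
Match at i=10, j=10: k = 10·20 + 10 = 210.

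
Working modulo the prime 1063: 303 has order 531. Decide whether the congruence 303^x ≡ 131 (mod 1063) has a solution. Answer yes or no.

no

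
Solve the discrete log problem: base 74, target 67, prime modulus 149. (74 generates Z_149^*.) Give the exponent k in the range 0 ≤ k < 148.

32

Baby-step giant-step with m = ceil(sqrt(148)) = 13.
Baby table (74^j mod 149 for j=0..12):
  0:1  1:74  2:112  3:93  4:28  5:135  6:7  7:71
  8:39  9:55  10:47  11:51  12:49
Giant step factor: 74^(-13) ≡ 3 (mod 149).
Scan 67·3^i mod 149 for i = 0, 1, …:
  i=0: 67   i=1: 52   i=2: 7
Match at i=2, j=6: k = 2·13 + 6 = 32.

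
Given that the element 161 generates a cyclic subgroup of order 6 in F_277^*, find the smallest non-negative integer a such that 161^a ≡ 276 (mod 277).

Successive powers of 161 modulo 277:
  161^0=1  161^1=161  161^2=160  161^3=276
So 161^3 ≡ 276 (mod 277), giving a = 3.

3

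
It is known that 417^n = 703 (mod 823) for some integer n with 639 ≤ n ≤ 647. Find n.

641

Compute 417^639 mod 823 = 683, then multiply by 417 repeatedly:
  417^639=683  417^640=53  417^641=703
Found 703 at exponent 641.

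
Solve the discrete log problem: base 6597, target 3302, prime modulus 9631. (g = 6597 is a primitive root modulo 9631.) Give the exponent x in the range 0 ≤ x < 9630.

6023

Baby-step giant-step with m = ceil(sqrt(9630)) = 99.
Baby table (6597^j mod 9631 for j=0..98):
  0:1  1:6597  2:7551  3:2415  4:2081  5:4182  6:5470  7:7864
  8:6242  9:5949  10:8859  11:1915  12:7014  13:4034  14:1845  15:7512
  16:5169  17:6153  18:6307  19:1359  20:8493  21:4794  22:7445  23:6196
  24:1048  25:8229  26:6397  27:7598  28:4282  29:631  30:2115  31:6967
  32:2167  33:3295  34:9579  35:3672  36:2219  37:9254  38:7360  39:4049
  40:4490  41:5205  42:2870  43:8475  44:1620  45:6361  46:1250  47:2114
  48:370  49:4247  50:880  51:7498  52:9121  53:6380  54:1390  55:1118
  56:7731  57:5262  58:3290  59:5487  60:4441  61:9406  62:8480  63:5712
  64:5592  65:3694  66:2888  67:2018  68:2704  69:1676  70:184  71:342
  72:2520  73:1334  74:7295  75:8639  76:4856  77:2326  78:2439  79:6313
  80:2417  81:5644  82:22  83:669  84:2395  85:4975  86:7258  87:5325
  88:4768  89:9281  90:2490  91:5675  92:2278  93:3606  94:212  95:2069
  96:2066  97:1537  98:7777
Giant step factor: 6597^(-99) ≡ 525 (mod 9631).
Scan 3302·525^i mod 9631 for i = 0, 1, …:
  i=0: 3302   i=1: 9601   i=2: 3512   i=3: 4279
  i=4: 2452   i=5: 6377   i=6: 5968   i=7: 3125
  i=8: 3355   i=9: 8533     …   i=59: 9192
  i=60: 669
Match at i=60, j=83: x = 60·99 + 83 = 6023.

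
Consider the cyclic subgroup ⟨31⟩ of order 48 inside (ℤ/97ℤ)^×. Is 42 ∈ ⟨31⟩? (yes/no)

no

42 ∈ ⟨31⟩ iff 42^48 ≡ 1 (mod 97), since |⟨31⟩| = 48.
42^48 mod 97 = 96.
Since 96 ≠ 1, 42 does not lie in the subgroup.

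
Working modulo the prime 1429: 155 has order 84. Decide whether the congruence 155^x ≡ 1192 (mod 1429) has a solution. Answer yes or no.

no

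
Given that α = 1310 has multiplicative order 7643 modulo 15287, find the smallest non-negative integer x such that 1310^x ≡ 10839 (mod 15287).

5617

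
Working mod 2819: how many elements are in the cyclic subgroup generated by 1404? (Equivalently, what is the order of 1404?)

The order of 1404 must divide p − 1 = 2818 = 2 · 1409.
Divisors: 1, 2, 1409, 2818.
Check each in increasing order: 1404^1 ≡ 1404;  1404^2 ≡ 735;  1404^1409 ≡ 2818;  1404^2818 ≡ 1.
Smallest exponent giving 1 is 2818.

2818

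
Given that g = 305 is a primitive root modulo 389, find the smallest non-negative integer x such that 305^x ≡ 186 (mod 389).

Baby-step giant-step with m = ceil(sqrt(388)) = 20.
Baby table (305^j mod 389 for j=0..19):
  0:1  1:305  2:54  3:132  4:193  5:126  6:308  7:191
  8:294  9:200  10:316  11:297  12:337  13:89  14:304  15:138
  16:78  17:61  18:322  19:182
Giant step factor: 305^(-20) ≡ 256 (mod 389).
Scan 186·256^i mod 389 for i = 0, 1, …:
  i=0: 186   i=1: 158   i=2: 381   i=3: 286
  i=4: 84   i=5: 109   i=6: 285   i=7: 217
  i=8: 314   i=9: 250   i=10: 204   i=11: 98
  i=12: 192   i=13: 138
Match at i=13, j=15: x = 13·20 + 15 = 275.

275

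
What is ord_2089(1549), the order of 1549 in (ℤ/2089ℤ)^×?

The order of 1549 must divide p − 1 = 2088 = 2^3 · 3^2 · 29.
Divisors: 1, 2, 3, 4, 6, 8, 9, 12, 18, 24, 29, 36, 58, 72, 87, 116, 174, 232, 261, 348, 522, 696, 1044, 2088.
Check each in increasing order: 1549^1 ≡ 1549;  1549^2 ≡ 1229;  1549^3 ≡ 642;  1549^4 ≡ 94;  1549^6 ≡ 631;  1549^8 ≡ 480;  1549^9 ≡ 1925;  1549^12 ≡ 1251;  1549^18 ≡ 1828;  1549^24 ≡ 340;  1549^29 ≡ 918;  1549^36 ≡ 1273;  1549^58 ≡ 857;  1549^72 ≡ 1554;  1549^87 ≡ 1262;  1549^116 ≡ 1210;  1549^174 ≡ 826;  1549^232 ≡ 1800;  1549^261 ≡ 1.
Smallest exponent giving 1 is 261.

261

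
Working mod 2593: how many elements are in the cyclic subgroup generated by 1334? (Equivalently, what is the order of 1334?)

144

The order of 1334 must divide p − 1 = 2592 = 2^5 · 3^4.
Divisors: 1, 2, 3, 4, 6, 8, 9, 12, 16, 18, 24, 27, 32, 36, 48, 54, 72, 81, 96, 108, 144, 162, 216, 288, 324, 432, 648, 864, 1296, 2592.
Check each in increasing order: 1334^1 ≡ 1334;  1334^2 ≡ 758;  1334^3 ≡ 2495;  1334^4 ≡ 1511;  1334^6 ≡ 1825;  1334^8 ≡ 1281;  1334^9 ≡ 67;  1334^12 ≡ 1213;  1334^16 ≡ 2185;  1334^18 ≡ 1896;  1334^24 ≡ 1138;  1334^27 ≡ 2568;  1334^32 ≡ 512;  1334^36 ≡ 918;  1334^48 ≡ 1137;  1334^54 ≡ 625;  1334^72 ≡ 2592;  1334^81 ≡ 2526;  1334^96 ≡ 1455;  1334^108 ≡ 1675;  1334^144 ≡ 1.
Smallest exponent giving 1 is 144.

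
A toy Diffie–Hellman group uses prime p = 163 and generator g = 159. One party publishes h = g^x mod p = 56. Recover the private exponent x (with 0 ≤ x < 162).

38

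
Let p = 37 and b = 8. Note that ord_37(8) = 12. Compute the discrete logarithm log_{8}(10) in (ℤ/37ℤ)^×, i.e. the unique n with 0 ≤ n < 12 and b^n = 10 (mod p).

8

Successive powers of 8 modulo 37:
  8^0=1  8^1=8  8^2=27  8^3=31  8^4=26  8^5=23
  8^6=36  8^7=29  8^8=10
So 8^8 ≡ 10 (mod 37), giving n = 8.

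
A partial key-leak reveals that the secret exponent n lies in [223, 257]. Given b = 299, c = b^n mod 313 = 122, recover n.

229

Compute 299^223 mod 313 = 250, then multiply by 299 repeatedly:
  299^223=250  299^224=256  299^225=172  299^226=96  299^227=221
  299^228=36  299^229=122
Found 122 at exponent 229.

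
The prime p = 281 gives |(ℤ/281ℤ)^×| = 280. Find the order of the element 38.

56

The order of 38 must divide p − 1 = 280 = 2^3 · 5 · 7.
Divisors: 1, 2, 4, 5, 7, 8, 10, 14, 20, 28, 35, 40, 56, 70, 140, 280.
Check each in increasing order: 38^1 ≡ 38;  38^2 ≡ 39;  38^4 ≡ 116;  38^5 ≡ 193;  38^7 ≡ 221;  38^8 ≡ 249;  38^10 ≡ 157;  38^14 ≡ 228;  38^20 ≡ 202;  38^28 ≡ 280;  38^35 ≡ 60;  38^40 ≡ 59;  38^56 ≡ 1.
Smallest exponent giving 1 is 56.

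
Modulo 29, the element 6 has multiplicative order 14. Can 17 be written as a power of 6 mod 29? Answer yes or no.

no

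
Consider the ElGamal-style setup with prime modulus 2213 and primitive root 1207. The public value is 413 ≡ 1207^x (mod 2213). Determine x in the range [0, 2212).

Baby-step giant-step with m = ceil(sqrt(2212)) = 48.
Baby table (1207^j mod 2213 for j=0..47):
  0:1  1:1207  2:695  3:138  4:591  5:751  6:1340  7:1890
  8:1840  9:1241  10:1899  11:1638  12:857  13:928  14:318  15:977
  16:1923  17:1837  18:2046  19:2027  20:1224  21:1297  22:888  23:724
  24:1946  25:829  26:327  27:775  28:1539  29:866  30:726  31:2147
  32:6  33:603  34:1957  35:828  36:1333  37:80  38:1401  39:275
  40:2188  41:807  42:329  43:976  44:716  45:1142  46:1908  47:1436
Giant step factor: 1207^(-48) ≡ 2082 (mod 2213).
Scan 413·2082^i mod 2213 for i = 0, 1, …:
  i=0: 413   i=1: 1222   i=2: 1467   i=3: 354
  i=4: 99   i=5: 309   i=6: 1568   i=7: 401
  i=8: 581   i=9: 1344   i=10: 976
Match at i=10, j=43: x = 10·48 + 43 = 523.

523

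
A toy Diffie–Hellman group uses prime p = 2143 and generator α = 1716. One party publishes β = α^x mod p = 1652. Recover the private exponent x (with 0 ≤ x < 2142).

Baby-step giant-step with m = ceil(sqrt(2142)) = 47.
Baby table (1716^j mod 2143 for j=0..46):
  0:1  1:1716  2:174  3:707  4:274  5:867  6:530  7:848
  8:71  9:1828  10:1639  11:908  12:167  13:1553  14:1199  15:204
  16:755  17:1208  18:647  19:178  20:1142  21:970  22:1552  23:1626
  24:30  25:48  26:934  27:1923  28:1791  29:294  30:899  31:1867
  32:2130  33:1265  34:2024  35:1524  36:724  37:1587  38:1682  39:1834
  40:1220  41:1952  42:123  43:1054  44:2115  45:1241  46:1557
Giant step factor: 1716^(-47) ≡ 1402 (mod 2143).
Scan 1652·1402^i mod 2143 for i = 0, 1, …:
  i=0: 1652   i=1: 1664   i=2: 1344   i=3: 591
  i=4: 1384   i=5: 953   i=6: 1017   i=7: 739
  i=8: 1009   i=9: 238     …   i=25: 717
  i=26: 167
Match at i=26, j=12: x = 26·47 + 12 = 1234.

1234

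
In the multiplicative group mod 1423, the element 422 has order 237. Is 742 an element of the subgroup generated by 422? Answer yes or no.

742 ∈ ⟨422⟩ iff 742^237 ≡ 1 (mod 1423), since |⟨422⟩| = 237.
742^237 mod 1423 = 1.
Since 1 = 1, 742 lies in the subgroup.

yes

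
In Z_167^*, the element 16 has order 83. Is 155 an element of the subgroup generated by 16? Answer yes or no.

no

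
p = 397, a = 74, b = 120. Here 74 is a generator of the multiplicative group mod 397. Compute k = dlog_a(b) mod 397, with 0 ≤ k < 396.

240

Baby-step giant-step with m = ceil(sqrt(396)) = 20.
Baby table (74^j mod 397 for j=0..19):
  0:1  1:74  2:315  3:284  4:372  5:135  6:65  7:46
  8:228  9:198  10:360  11:41  12:255  13:211  14:131  15:166
  16:374  17:283  18:298  19:217
Giant step factor: 74^(-20) ≡ 29 (mod 397).
Scan 120·29^i mod 397 for i = 0, 1, …:
  i=0: 120   i=1: 304   i=2: 82   i=3: 393
  i=4: 281   i=5: 209   i=6: 106   i=7: 295
  i=8: 218   i=9: 367   i=10: 321   i=11: 178
  i=12: 1
Match at i=12, j=0: k = 12·20 + 0 = 240.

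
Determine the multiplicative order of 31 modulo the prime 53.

52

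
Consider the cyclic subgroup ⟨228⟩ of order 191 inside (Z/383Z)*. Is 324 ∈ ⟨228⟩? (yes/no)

yes

324 ∈ ⟨228⟩ iff 324^191 ≡ 1 (mod 383), since |⟨228⟩| = 191.
324^191 mod 383 = 1.
Since 1 = 1, 324 lies in the subgroup.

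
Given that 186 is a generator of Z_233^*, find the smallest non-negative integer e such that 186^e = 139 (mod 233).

105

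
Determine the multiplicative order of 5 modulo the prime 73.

72

The order of 5 must divide p − 1 = 72 = 2^3 · 3^2.
Divisors: 1, 2, 3, 4, 6, 8, 9, 12, 18, 24, 36, 72.
Check each in increasing order: 5^1 ≡ 5;  5^2 ≡ 25;  5^3 ≡ 52;  5^4 ≡ 41;  5^6 ≡ 3;  5^8 ≡ 2;  5^9 ≡ 10;  5^12 ≡ 9;  5^18 ≡ 27;  5^24 ≡ 8;  5^36 ≡ 72;  5^72 ≡ 1.
Smallest exponent giving 1 is 72.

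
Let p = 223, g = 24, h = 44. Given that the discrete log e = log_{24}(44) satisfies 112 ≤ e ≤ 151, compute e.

149

Compute 24^112 mod 223 = 199, then multiply by 24 repeatedly:
  24^112=199  24^113=93  24^114=2  24^115=48  24^116=37
  24^117=219  24^118=127  24^119=149  24^120=8  24^121=192
  24^122=148  24^123=207  24^124=62  24^125=150  24^126=32
  24^127=99  24^128=146  24^129=159  24^130=25  24^131=154
  24^132=128  24^133=173  24^134=138  24^135=190  24^136=100
  24^137=170  24^138=66  24^139=23  24^140=106  24^141=91
  24^142=177  24^143=11  24^144=41  24^145=92  24^146=201
  24^147=141  24^148=39  24^149=44
Found 44 at exponent 149.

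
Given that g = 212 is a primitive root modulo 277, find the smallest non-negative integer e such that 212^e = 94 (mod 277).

Baby-step giant-step with m = ceil(sqrt(276)) = 17.
Baby table (212^j mod 277 for j=0..16):
  0:1  1:212  2:70  3:159  4:191  5:50  6:74  7:176
  8:194  9:132  10:7  11:99  12:213  13:5  14:229  15:73
  16:241
Giant step factor: 212^(-17) ≡ 105 (mod 277).
Scan 94·105^i mod 277 for i = 0, 1, …:
  i=0: 94   i=1: 175   i=2: 93   i=3: 70
Match at i=3, j=2: e = 3·17 + 2 = 53.

53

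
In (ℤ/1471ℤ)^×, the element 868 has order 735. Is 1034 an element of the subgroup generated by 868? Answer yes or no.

no

1034 ∈ ⟨868⟩ iff 1034^735 ≡ 1 (mod 1471), since |⟨868⟩| = 735.
1034^735 mod 1471 = 1470.
Since 1470 ≠ 1, 1034 does not lie in the subgroup.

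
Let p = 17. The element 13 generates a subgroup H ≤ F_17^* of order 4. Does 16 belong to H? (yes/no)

⟨13⟩ has order 4; its elements mod 17 are {1, 4, 13, 16}.
16 is in this set.

yes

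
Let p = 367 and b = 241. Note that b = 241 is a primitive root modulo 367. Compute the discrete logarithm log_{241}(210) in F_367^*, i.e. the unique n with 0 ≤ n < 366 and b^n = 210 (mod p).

286

Baby-step giant-step with m = ceil(sqrt(366)) = 20.
Baby table (241^j mod 367 for j=0..19):
  0:1  1:241  2:95  3:141  4:217  5:183  6:63  7:136
  8:113  9:75  10:92  11:152  12:299  13:127  14:146  15:321
  16:291  17:34  18:120  19:294
Giant step factor: 241^(-20) ≡ 16 (mod 367).
Scan 210·16^i mod 367 for i = 0, 1, …:
  i=0: 210   i=1: 57   i=2: 178   i=3: 279
  i=4: 60   i=5: 226   i=6: 313   i=7: 237
  i=8: 122   i=9: 117     …   i=13: 348
  i=14: 63
Match at i=14, j=6: n = 14·20 + 6 = 286.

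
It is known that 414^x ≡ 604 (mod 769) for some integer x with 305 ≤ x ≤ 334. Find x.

Compute 414^305 mod 769 = 305, then multiply by 414 repeatedly:
  414^305=305  414^306=154  414^307=698  414^308=597  414^309=309
  414^310=272  414^311=334  414^312=625  414^313=366  414^314=31
  414^315=530  414^316=255  414^317=217  414^318=634  414^319=247
  414^320=750  414^321=593  414^322=191  414^323=636  414^324=306
  414^325=568  414^326=607  414^327=604
Found 604 at exponent 327.

327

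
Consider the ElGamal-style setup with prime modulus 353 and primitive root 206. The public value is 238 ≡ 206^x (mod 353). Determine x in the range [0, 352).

205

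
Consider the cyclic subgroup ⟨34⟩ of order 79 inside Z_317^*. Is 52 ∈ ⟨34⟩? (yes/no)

no

52 ∈ ⟨34⟩ iff 52^79 ≡ 1 (mod 317), since |⟨34⟩| = 79.
52^79 mod 317 = 114.
Since 114 ≠ 1, 52 does not lie in the subgroup.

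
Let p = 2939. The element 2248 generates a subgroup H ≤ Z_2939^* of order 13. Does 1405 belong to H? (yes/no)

no

⟨2248⟩ has order 13; its elements mod 2939 are {1, 176, 321, 655, 659, 1363, 1553, 1586, 1822, 1829, 2248, 2551, 2870}.
1405 is not in this set.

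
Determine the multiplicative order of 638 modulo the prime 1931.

965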